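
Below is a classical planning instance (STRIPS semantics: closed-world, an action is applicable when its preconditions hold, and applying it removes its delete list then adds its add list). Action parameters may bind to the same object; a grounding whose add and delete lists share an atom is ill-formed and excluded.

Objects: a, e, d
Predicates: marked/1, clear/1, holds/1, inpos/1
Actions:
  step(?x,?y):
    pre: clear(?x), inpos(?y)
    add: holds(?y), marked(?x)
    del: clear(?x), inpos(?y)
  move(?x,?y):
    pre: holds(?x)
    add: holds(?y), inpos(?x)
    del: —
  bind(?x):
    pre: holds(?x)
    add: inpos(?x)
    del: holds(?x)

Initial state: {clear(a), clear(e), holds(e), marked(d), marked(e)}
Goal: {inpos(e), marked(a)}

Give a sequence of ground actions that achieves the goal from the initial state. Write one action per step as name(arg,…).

1. move(e,a)  →  {clear(a), clear(e), holds(a), holds(e), inpos(e), marked(d), marked(e)}
2. step(a,e)  →  {clear(e), holds(a), holds(e), marked(a), marked(d), marked(e)}
3. move(e,a)  →  {clear(e), holds(a), holds(e), inpos(e), marked(a), marked(d), marked(e)}

move(e,a); step(a,e); move(e,a)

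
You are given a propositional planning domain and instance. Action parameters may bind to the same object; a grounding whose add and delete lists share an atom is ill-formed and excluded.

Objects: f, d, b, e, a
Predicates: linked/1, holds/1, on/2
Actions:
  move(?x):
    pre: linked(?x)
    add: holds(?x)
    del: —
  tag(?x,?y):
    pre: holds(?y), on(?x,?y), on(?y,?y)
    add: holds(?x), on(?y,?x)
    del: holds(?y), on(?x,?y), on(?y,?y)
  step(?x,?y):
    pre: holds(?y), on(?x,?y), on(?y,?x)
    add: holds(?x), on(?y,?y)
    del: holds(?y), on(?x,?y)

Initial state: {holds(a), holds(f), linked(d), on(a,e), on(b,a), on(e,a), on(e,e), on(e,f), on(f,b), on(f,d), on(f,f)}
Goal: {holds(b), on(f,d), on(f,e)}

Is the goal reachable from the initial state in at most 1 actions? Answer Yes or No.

No

1. tag(e,f)  →  {holds(a), holds(e), linked(d), on(a,e), on(b,a), on(e,a), on(e,e), on(f,b), on(f,d), on(f,e)}
2. step(e,a)  →  {holds(e), linked(d), on(a,a), on(a,e), on(b,a), on(e,e), on(f,b), on(f,d), on(f,e)}
3. tag(a,e)  →  {holds(a), linked(d), on(a,a), on(b,a), on(e,a), on(f,b), on(f,d), on(f,e)}
4. tag(b,a)  →  {holds(b), linked(d), on(a,b), on(e,a), on(f,b), on(f,d), on(f,e)}
optimal plan length = 4; 4 > 1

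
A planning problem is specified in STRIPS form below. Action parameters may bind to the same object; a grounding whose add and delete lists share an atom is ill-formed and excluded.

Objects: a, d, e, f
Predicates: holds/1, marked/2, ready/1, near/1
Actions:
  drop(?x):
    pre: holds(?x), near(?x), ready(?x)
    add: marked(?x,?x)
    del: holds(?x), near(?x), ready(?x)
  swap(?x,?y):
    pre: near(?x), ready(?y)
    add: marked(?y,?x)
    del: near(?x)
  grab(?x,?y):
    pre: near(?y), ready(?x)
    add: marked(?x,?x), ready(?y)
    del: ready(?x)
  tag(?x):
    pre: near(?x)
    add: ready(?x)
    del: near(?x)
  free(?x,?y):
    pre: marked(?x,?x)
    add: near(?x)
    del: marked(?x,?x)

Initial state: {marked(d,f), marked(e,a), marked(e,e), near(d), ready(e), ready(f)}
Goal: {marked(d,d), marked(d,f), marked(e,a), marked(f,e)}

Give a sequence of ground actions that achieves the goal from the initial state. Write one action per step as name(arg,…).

1. grab(e,d)  →  {marked(d,f), marked(e,a), marked(e,e), near(d), ready(d), ready(f)}
2. swap(d,d)  →  {marked(d,d), marked(d,f), marked(e,a), marked(e,e), ready(d), ready(f)}
3. free(e,a)  →  {marked(d,d), marked(d,f), marked(e,a), near(e), ready(d), ready(f)}
4. swap(e,f)  →  {marked(d,d), marked(d,f), marked(e,a), marked(f,e), ready(d), ready(f)}

grab(e,d); swap(d,d); free(e,a); swap(e,f)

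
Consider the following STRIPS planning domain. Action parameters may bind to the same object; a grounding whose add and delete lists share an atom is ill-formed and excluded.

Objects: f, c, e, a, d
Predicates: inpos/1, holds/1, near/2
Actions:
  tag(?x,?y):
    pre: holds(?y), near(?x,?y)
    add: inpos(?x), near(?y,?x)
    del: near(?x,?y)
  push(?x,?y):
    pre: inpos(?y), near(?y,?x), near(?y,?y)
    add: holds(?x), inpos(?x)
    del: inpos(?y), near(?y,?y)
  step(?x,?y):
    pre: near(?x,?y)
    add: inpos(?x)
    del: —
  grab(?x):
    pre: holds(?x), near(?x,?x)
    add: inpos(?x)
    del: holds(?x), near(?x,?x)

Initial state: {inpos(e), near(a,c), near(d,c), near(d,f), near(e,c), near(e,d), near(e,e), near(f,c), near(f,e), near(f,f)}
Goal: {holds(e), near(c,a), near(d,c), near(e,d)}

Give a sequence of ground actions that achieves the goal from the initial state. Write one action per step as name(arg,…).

1. push(c,e)  →  {holds(c), inpos(c), near(a,c), near(d,c), near(d,f), near(e,c), near(e,d), near(f,c), near(f,e), near(f,f)}
2. tag(f,c)  →  {holds(c), inpos(c), inpos(f), near(a,c), near(c,f), near(d,c), near(d,f), near(e,c), near(e,d), near(f,e), near(f,f)}
3. tag(a,c)  →  {holds(c), inpos(a), inpos(c), inpos(f), near(c,a), near(c,f), near(d,c), near(d,f), near(e,c), near(e,d), near(f,e), near(f,f)}
4. push(e,f)  →  {holds(c), holds(e), inpos(a), inpos(c), inpos(e), near(c,a), near(c,f), near(d,c), near(d,f), near(e,c), near(e,d), near(f,e)}

push(c,e); tag(f,c); tag(a,c); push(e,f)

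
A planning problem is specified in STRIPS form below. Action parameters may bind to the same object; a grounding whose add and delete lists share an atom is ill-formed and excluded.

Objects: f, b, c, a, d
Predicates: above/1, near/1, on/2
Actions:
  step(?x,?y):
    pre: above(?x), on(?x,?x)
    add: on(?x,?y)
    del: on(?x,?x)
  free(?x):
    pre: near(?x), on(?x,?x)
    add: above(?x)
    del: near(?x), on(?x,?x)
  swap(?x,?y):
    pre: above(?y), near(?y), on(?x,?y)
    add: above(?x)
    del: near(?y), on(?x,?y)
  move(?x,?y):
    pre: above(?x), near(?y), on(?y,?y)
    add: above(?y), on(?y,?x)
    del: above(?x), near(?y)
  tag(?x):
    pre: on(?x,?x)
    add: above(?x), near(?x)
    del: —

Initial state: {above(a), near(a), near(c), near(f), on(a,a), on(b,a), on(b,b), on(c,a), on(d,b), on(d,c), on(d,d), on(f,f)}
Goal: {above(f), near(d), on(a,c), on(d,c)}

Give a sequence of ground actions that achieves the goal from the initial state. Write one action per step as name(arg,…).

1. step(a,c)  →  {above(a), near(a), near(c), near(f), on(a,c), on(b,a), on(b,b), on(c,a), on(d,b), on(d,c), on(d,d), on(f,f)}
2. free(f)  →  {above(a), above(f), near(a), near(c), on(a,c), on(b,a), on(b,b), on(c,a), on(d,b), on(d,c), on(d,d)}
3. tag(d)  →  {above(a), above(d), above(f), near(a), near(c), near(d), on(a,c), on(b,a), on(b,b), on(c,a), on(d,b), on(d,c), on(d,d)}

step(a,c); free(f); tag(d)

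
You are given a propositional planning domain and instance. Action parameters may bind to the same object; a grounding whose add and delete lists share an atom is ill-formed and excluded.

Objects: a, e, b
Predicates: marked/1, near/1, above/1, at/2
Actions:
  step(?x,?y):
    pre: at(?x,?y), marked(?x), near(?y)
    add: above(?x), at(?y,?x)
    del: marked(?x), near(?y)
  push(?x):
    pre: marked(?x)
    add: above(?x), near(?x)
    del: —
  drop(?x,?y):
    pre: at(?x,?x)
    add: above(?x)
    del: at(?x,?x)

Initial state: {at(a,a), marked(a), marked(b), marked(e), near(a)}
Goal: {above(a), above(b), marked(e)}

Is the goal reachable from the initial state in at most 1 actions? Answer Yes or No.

No

1. step(a,a)  →  {above(a), at(a,a), marked(b), marked(e)}
2. push(b)  →  {above(a), above(b), at(a,a), marked(b), marked(e), near(b)}
optimal plan length = 2; 2 > 1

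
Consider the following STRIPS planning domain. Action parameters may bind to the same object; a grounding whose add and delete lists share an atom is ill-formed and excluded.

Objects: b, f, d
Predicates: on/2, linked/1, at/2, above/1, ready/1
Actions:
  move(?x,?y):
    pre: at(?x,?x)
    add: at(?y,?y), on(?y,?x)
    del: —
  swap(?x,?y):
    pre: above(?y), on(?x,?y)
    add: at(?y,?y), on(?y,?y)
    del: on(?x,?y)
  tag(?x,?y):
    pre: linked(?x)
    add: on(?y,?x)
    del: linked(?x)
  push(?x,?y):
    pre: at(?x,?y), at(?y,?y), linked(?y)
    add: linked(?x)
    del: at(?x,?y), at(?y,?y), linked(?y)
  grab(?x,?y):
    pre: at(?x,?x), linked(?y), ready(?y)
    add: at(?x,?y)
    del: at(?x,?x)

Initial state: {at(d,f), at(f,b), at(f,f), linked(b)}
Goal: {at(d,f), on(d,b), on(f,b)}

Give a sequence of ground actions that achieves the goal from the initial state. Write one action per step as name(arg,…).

1. move(f,b)  →  {at(b,b), at(d,f), at(f,b), at(f,f), linked(b), on(b,f)}
2. move(b,f)  →  {at(b,b), at(d,f), at(f,b), at(f,f), linked(b), on(b,f), on(f,b)}
3. move(b,d)  →  {at(b,b), at(d,d), at(d,f), at(f,b), at(f,f), linked(b), on(b,f), on(d,b), on(f,b)}

move(f,b); move(b,f); move(b,d)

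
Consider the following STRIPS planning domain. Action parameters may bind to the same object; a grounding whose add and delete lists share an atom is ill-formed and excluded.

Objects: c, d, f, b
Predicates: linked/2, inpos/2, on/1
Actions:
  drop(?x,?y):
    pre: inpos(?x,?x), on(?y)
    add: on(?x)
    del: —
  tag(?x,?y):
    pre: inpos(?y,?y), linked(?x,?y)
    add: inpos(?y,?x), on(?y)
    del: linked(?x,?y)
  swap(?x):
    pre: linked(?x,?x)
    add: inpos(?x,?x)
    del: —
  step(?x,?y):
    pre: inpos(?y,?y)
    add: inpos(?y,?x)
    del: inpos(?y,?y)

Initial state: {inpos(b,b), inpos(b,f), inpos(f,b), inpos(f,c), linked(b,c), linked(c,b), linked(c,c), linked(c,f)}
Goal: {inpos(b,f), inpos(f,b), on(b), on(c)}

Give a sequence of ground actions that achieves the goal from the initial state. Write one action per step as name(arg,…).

1. tag(c,b)  →  {inpos(b,b), inpos(b,c), inpos(b,f), inpos(f,b), inpos(f,c), linked(b,c), linked(c,c), linked(c,f), on(b)}
2. swap(c)  →  {inpos(b,b), inpos(b,c), inpos(b,f), inpos(c,c), inpos(f,b), inpos(f,c), linked(b,c), linked(c,c), linked(c,f), on(b)}
3. drop(c,b)  →  {inpos(b,b), inpos(b,c), inpos(b,f), inpos(c,c), inpos(f,b), inpos(f,c), linked(b,c), linked(c,c), linked(c,f), on(b), on(c)}

tag(c,b); swap(c); drop(c,b)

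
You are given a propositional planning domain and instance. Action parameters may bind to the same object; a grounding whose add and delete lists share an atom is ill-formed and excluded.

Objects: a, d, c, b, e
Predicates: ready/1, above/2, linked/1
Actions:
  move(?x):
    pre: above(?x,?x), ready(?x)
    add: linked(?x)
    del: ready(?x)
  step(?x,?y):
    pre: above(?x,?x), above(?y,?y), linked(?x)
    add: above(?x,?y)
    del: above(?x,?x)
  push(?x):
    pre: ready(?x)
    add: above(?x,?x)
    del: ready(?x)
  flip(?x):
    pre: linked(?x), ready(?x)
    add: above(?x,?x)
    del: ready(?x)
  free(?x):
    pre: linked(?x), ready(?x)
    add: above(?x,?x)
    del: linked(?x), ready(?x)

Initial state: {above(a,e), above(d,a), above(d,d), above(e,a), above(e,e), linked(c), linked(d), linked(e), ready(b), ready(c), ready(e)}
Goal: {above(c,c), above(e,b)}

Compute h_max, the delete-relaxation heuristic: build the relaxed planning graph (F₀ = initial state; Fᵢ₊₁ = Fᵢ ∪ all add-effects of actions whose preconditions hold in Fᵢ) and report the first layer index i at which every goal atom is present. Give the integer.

F0 = init (11 atoms)
F1 = F0 ∪ {above(b,b), above(c,c), above(d,e), above(e,d)}  (15 atoms)
F2 = F1 ∪ {above(c,b), above(c,d), above(c,e), above(d,b), above(d,c), above(e,b), above(e,c), linked(b)}  (23 atoms)
goal ⊆ F2  ⇒  h_max = 2

2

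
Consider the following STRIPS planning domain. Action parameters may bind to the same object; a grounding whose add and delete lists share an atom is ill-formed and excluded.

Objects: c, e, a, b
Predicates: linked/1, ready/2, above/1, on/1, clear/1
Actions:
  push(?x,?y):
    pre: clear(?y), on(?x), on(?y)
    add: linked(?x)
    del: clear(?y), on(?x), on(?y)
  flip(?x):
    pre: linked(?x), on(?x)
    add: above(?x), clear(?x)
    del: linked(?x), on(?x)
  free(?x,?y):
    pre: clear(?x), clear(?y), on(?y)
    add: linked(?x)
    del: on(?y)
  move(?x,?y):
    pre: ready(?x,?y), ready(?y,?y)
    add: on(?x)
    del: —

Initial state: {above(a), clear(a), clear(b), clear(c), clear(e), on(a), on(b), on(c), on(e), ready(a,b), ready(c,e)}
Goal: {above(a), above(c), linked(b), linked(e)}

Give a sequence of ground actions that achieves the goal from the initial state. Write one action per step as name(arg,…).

push(e,e); push(b,b); free(c,a); flip(c)

1. push(e,e)  →  {above(a), clear(a), clear(b), clear(c), linked(e), on(a), on(b), on(c), ready(a,b), ready(c,e)}
2. push(b,b)  →  {above(a), clear(a), clear(c), linked(b), linked(e), on(a), on(c), ready(a,b), ready(c,e)}
3. free(c,a)  →  {above(a), clear(a), clear(c), linked(b), linked(c), linked(e), on(c), ready(a,b), ready(c,e)}
4. flip(c)  →  {above(a), above(c), clear(a), clear(c), linked(b), linked(e), ready(a,b), ready(c,e)}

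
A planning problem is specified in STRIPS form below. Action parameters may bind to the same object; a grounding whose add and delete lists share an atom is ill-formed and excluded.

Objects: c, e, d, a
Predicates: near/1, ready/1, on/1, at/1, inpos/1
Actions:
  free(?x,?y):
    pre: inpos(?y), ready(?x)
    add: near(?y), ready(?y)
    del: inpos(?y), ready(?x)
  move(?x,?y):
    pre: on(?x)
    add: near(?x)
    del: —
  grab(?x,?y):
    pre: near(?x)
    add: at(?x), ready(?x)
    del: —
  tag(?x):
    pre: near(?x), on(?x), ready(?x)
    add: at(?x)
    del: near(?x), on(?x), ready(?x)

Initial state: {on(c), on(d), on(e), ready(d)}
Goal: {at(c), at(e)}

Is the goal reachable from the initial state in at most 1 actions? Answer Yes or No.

No

1. move(c,c)  →  {near(c), on(c), on(d), on(e), ready(d)}
2. move(e,c)  →  {near(c), near(e), on(c), on(d), on(e), ready(d)}
3. grab(c,c)  →  {at(c), near(c), near(e), on(c), on(d), on(e), ready(c), ready(d)}
4. grab(e,c)  →  {at(c), at(e), near(c), near(e), on(c), on(d), on(e), ready(c), ready(d), ready(e)}
optimal plan length = 4; 4 > 1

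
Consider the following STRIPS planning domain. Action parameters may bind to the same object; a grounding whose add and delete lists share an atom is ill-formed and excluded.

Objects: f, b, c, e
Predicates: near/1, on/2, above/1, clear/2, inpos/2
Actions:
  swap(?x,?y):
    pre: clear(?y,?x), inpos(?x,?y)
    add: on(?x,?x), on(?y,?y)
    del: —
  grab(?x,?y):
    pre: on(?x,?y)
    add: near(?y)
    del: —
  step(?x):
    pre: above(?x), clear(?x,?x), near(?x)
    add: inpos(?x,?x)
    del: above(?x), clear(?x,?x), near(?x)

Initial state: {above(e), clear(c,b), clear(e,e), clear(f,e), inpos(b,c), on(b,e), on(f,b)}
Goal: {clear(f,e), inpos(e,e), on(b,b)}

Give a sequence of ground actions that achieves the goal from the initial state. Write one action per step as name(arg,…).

1. swap(b,c)  →  {above(e), clear(c,b), clear(e,e), clear(f,e), inpos(b,c), on(b,b), on(b,e), on(c,c), on(f,b)}
2. grab(b,e)  →  {above(e), clear(c,b), clear(e,e), clear(f,e), inpos(b,c), near(e), on(b,b), on(b,e), on(c,c), on(f,b)}
3. step(e)  →  {clear(c,b), clear(f,e), inpos(b,c), inpos(e,e), on(b,b), on(b,e), on(c,c), on(f,b)}

swap(b,c); grab(b,e); step(e)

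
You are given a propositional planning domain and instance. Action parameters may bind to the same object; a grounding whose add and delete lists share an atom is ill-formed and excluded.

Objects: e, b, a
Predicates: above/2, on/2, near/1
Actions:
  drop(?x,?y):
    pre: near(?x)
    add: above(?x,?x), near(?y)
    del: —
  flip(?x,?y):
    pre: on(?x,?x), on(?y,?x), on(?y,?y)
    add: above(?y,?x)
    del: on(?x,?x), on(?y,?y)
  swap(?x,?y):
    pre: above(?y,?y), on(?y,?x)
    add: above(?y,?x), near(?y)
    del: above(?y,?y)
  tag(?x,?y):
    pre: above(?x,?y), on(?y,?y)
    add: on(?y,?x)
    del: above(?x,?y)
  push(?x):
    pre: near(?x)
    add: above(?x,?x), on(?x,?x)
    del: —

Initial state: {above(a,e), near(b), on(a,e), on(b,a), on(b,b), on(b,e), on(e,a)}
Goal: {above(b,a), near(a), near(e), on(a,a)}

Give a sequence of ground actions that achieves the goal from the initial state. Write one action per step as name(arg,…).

1. drop(b,e)  →  {above(a,e), above(b,b), near(b), near(e), on(a,e), on(b,a), on(b,b), on(b,e), on(e,a)}
2. drop(e,a)  →  {above(a,e), above(b,b), above(e,e), near(a), near(b), near(e), on(a,e), on(b,a), on(b,b), on(b,e), on(e,a)}
3. swap(a,b)  →  {above(a,e), above(b,a), above(e,e), near(a), near(b), near(e), on(a,e), on(b,a), on(b,b), on(b,e), on(e,a)}
4. push(a)  →  {above(a,a), above(a,e), above(b,a), above(e,e), near(a), near(b), near(e), on(a,a), on(a,e), on(b,a), on(b,b), on(b,e), on(e,a)}

drop(b,e); drop(e,a); swap(a,b); push(a)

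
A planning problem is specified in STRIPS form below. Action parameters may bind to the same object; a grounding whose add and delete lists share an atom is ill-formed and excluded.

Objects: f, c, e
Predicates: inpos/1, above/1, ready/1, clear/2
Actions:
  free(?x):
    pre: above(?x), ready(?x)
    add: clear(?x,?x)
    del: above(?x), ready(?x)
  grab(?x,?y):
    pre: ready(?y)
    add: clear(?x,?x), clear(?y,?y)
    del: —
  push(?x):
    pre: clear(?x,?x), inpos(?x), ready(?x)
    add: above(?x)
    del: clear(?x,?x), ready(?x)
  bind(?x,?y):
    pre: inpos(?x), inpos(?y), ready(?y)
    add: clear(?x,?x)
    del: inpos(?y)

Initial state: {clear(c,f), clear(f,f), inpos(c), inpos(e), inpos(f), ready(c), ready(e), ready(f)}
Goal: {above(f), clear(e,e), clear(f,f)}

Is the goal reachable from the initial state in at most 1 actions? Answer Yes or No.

No

1. push(f)  →  {above(f), clear(c,f), inpos(c), inpos(e), inpos(f), ready(c), ready(e)}
2. grab(f,e)  →  {above(f), clear(c,f), clear(e,e), clear(f,f), inpos(c), inpos(e), inpos(f), ready(c), ready(e)}
optimal plan length = 2; 2 > 1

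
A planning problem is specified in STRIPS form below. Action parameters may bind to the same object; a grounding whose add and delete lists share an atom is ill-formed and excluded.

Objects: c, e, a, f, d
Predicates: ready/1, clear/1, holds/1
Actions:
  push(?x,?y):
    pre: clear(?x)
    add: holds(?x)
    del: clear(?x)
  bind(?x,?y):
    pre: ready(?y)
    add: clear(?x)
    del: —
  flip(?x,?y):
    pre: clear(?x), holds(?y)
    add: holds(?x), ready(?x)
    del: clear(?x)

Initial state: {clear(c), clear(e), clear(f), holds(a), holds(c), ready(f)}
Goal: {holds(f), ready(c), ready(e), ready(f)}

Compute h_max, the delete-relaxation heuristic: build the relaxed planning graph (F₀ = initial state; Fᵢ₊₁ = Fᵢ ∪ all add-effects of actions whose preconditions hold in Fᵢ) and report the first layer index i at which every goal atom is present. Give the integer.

1

F0 = init (6 atoms)
F1 = F0 ∪ {clear(a), clear(d), holds(e), holds(f), ready(c), ready(e)}  (12 atoms)
goal ⊆ F1  ⇒  h_max = 1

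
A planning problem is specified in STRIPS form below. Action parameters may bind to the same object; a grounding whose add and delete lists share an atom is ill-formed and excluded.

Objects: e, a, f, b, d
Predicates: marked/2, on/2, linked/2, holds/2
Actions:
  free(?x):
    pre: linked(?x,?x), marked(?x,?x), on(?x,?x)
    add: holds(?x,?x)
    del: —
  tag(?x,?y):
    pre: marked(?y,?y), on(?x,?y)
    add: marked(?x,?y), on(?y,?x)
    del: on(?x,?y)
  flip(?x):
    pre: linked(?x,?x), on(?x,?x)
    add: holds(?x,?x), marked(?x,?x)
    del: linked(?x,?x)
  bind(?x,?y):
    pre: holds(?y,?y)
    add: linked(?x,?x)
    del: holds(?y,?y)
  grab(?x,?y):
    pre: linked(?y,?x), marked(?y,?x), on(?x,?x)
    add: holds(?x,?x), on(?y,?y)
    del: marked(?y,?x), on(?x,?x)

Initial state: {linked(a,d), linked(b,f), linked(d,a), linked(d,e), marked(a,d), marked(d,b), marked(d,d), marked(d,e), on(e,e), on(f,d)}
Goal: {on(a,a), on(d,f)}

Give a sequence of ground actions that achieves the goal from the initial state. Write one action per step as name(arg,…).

tag(f,d); grab(e,d); grab(d,a)

1. tag(f,d)  →  {linked(a,d), linked(b,f), linked(d,a), linked(d,e), marked(a,d), marked(d,b), marked(d,d), marked(d,e), marked(f,d), on(d,f), on(e,e)}
2. grab(e,d)  →  {holds(e,e), linked(a,d), linked(b,f), linked(d,a), linked(d,e), marked(a,d), marked(d,b), marked(d,d), marked(f,d), on(d,d), on(d,f)}
3. grab(d,a)  →  {holds(d,d), holds(e,e), linked(a,d), linked(b,f), linked(d,a), linked(d,e), marked(d,b), marked(d,d), marked(f,d), on(a,a), on(d,f)}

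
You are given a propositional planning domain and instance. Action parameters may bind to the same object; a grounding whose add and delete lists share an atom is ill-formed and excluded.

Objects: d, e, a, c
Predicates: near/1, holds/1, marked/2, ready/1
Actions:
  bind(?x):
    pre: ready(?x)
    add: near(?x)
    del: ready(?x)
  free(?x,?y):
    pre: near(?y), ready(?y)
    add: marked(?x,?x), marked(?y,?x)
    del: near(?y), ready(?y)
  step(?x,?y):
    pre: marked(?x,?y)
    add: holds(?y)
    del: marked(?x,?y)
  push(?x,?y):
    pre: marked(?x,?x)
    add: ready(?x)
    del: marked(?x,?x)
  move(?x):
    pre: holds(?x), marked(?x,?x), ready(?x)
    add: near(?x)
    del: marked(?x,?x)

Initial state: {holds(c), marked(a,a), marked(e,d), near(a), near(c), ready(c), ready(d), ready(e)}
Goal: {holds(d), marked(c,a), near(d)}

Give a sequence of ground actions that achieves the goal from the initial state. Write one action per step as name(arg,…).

1. bind(d)  →  {holds(c), marked(a,a), marked(e,d), near(a), near(c), near(d), ready(c), ready(e)}
2. free(a,c)  →  {holds(c), marked(a,a), marked(c,a), marked(e,d), near(a), near(d), ready(e)}
3. step(e,d)  →  {holds(c), holds(d), marked(a,a), marked(c,a), near(a), near(d), ready(e)}

bind(d); free(a,c); step(e,d)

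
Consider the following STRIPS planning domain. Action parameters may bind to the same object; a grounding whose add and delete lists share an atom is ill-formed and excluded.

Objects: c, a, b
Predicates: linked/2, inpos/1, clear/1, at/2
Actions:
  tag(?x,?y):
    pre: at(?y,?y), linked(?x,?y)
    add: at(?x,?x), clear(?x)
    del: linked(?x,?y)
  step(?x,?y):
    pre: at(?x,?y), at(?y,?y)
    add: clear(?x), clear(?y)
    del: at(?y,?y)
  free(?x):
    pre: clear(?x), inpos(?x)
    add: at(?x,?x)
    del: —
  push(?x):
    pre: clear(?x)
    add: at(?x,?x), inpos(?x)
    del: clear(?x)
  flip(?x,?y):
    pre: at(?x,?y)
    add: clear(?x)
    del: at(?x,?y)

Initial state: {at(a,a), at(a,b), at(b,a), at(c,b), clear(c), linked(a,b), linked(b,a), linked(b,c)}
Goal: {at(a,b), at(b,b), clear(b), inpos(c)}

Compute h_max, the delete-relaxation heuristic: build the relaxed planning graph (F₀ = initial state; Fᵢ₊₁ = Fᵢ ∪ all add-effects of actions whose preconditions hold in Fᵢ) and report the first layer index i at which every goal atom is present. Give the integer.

F0 = init (8 atoms)
F1 = F0 ∪ {at(b,b), at(c,c), clear(a), clear(b), inpos(c)}  (13 atoms)
goal ⊆ F1  ⇒  h_max = 1

1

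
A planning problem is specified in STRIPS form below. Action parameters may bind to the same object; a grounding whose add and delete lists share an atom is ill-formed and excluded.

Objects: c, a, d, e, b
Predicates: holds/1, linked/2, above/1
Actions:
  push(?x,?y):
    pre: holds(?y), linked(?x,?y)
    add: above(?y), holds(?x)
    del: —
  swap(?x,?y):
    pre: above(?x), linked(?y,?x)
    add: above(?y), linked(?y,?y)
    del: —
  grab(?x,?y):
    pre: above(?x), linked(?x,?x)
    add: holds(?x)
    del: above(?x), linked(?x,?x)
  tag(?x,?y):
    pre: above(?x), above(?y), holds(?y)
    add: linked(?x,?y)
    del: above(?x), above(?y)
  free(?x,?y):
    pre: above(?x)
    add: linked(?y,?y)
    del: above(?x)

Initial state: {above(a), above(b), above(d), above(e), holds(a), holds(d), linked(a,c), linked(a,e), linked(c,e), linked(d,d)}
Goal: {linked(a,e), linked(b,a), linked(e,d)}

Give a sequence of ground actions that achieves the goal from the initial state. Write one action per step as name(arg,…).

1. tag(e,d)  →  {above(a), above(b), holds(a), holds(d), linked(a,c), linked(a,e), linked(c,e), linked(d,d), linked(e,d)}
2. tag(b,a)  →  {holds(a), holds(d), linked(a,c), linked(a,e), linked(b,a), linked(c,e), linked(d,d), linked(e,d)}

tag(e,d); tag(b,a)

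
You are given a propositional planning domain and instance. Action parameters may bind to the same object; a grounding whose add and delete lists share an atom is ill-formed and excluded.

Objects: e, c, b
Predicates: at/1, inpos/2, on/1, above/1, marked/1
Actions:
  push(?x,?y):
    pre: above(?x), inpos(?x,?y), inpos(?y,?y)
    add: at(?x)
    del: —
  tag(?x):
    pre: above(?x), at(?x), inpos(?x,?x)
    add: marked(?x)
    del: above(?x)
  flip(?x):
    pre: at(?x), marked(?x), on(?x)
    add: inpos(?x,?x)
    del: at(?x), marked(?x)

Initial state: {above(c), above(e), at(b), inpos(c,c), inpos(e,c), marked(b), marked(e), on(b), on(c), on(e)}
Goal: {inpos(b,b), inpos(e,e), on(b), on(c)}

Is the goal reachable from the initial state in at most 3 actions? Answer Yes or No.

Yes

1. push(e,c)  →  {above(c), above(e), at(b), at(e), inpos(c,c), inpos(e,c), marked(b), marked(e), on(b), on(c), on(e)}
2. flip(e)  →  {above(c), above(e), at(b), inpos(c,c), inpos(e,c), inpos(e,e), marked(b), on(b), on(c), on(e)}
3. flip(b)  →  {above(c), above(e), inpos(b,b), inpos(c,c), inpos(e,c), inpos(e,e), on(b), on(c), on(e)}
optimal plan length = 3; 3 ≤ 3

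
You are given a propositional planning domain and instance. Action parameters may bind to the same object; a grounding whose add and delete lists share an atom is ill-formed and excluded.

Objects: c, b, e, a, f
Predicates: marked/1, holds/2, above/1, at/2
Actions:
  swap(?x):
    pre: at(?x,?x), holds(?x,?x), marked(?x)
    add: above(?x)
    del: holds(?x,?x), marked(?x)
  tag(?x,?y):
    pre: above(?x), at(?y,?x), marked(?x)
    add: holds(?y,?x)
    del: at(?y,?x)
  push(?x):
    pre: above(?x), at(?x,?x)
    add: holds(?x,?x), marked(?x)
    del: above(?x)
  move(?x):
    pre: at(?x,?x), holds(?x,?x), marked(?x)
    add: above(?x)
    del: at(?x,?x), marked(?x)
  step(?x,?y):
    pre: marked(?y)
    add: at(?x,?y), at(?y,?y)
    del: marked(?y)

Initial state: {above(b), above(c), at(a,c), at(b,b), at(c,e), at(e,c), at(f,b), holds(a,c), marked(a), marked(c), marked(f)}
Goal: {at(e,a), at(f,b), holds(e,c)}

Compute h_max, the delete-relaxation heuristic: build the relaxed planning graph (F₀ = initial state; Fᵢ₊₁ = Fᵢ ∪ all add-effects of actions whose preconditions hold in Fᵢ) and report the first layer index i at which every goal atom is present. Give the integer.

F0 = init (11 atoms)
F1 = F0 ∪ {at(a,a), at(a,f), at(b,a), at(b,c), at(b,f), at(c,a), at(c,c), at(c,f), at(e,a), at(e,f), at(f,a), at(f,c), at(f,f), holds(b,b), holds(e,c), marked(b)}  (27 atoms)
goal ⊆ F1  ⇒  h_max = 1

1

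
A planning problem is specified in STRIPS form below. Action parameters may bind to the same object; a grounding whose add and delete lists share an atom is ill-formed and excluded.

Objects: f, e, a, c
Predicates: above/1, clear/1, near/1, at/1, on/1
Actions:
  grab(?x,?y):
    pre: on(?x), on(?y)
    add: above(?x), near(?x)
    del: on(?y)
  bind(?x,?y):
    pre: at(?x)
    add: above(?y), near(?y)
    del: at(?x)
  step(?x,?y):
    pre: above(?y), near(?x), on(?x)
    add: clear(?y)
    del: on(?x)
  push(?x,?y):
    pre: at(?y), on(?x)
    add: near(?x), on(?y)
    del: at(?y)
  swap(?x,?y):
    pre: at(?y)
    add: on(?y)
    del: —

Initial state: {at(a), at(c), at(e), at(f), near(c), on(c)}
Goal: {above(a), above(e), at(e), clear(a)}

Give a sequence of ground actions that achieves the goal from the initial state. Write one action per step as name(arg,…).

bind(f,e); bind(a,a); step(c,a)

1. bind(f,e)  →  {above(e), at(a), at(c), at(e), near(c), near(e), on(c)}
2. bind(a,a)  →  {above(a), above(e), at(c), at(e), near(a), near(c), near(e), on(c)}
3. step(c,a)  →  {above(a), above(e), at(c), at(e), clear(a), near(a), near(c), near(e)}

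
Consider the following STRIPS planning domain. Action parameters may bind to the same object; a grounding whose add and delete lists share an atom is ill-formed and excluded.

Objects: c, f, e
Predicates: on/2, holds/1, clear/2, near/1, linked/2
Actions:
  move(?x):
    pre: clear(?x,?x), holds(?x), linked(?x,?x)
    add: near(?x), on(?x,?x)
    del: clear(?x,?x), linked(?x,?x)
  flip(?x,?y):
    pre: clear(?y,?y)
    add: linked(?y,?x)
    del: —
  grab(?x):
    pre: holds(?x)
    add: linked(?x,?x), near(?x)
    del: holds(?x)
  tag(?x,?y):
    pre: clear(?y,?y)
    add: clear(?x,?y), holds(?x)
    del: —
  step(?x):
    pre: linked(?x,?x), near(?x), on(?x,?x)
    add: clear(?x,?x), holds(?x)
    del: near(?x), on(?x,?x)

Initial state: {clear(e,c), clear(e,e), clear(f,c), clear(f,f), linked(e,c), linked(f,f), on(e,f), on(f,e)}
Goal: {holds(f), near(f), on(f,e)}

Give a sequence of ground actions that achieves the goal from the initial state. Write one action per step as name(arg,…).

1. tag(f,f)  →  {clear(e,c), clear(e,e), clear(f,c), clear(f,f), holds(f), linked(e,c), linked(f,f), on(e,f), on(f,e)}
2. move(f)  →  {clear(e,c), clear(e,e), clear(f,c), holds(f), linked(e,c), near(f), on(e,f), on(f,e), on(f,f)}

tag(f,f); move(f)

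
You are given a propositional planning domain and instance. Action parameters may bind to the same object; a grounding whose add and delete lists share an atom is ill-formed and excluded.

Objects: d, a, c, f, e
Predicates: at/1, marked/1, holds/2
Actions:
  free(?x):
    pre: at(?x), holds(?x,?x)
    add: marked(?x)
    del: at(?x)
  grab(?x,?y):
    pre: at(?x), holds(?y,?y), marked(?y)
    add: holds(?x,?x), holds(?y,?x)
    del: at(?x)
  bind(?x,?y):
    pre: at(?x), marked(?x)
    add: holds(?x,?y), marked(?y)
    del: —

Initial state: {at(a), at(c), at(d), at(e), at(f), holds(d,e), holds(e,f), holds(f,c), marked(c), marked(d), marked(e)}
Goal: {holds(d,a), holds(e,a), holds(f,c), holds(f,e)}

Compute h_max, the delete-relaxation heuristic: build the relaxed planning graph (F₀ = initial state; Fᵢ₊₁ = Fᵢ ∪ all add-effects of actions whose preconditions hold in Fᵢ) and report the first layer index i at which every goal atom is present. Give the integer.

2

F0 = init (11 atoms)
F1 = F0 ∪ {holds(c,a), holds(c,c), holds(c,d), holds(c,e), holds(c,f), holds(d,a), holds(d,c), holds(d,d), holds(d,f), holds(e,a), holds(e,c), holds(e,d), holds(e,e), marked(a), marked(f)}  (26 atoms)
F2 = F1 ∪ {holds(a,a), holds(a,c), holds(a,d), holds(a,e), holds(a,f), holds(f,a), holds(f,d), holds(f,e), holds(f,f)}  (35 atoms)
goal ⊆ F2  ⇒  h_max = 2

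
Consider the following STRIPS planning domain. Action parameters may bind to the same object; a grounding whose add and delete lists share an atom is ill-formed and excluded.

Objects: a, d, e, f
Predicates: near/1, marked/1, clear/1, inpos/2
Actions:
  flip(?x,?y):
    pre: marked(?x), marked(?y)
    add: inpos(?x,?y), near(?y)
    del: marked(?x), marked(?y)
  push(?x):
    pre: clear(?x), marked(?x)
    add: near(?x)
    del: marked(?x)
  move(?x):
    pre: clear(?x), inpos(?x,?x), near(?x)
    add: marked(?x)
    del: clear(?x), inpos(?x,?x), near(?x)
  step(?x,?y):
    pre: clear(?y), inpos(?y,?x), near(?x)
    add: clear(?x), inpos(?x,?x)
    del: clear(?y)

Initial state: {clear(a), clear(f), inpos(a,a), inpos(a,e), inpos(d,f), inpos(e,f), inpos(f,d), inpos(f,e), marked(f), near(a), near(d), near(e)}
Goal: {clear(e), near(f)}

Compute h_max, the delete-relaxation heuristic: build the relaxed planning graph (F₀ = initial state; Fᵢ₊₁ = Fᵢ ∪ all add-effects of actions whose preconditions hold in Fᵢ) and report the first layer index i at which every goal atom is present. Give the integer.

1

F0 = init (12 atoms)
F1 = F0 ∪ {clear(d), clear(e), inpos(d,d), inpos(e,e), inpos(f,f), marked(a), near(f)}  (19 atoms)
goal ⊆ F1  ⇒  h_max = 1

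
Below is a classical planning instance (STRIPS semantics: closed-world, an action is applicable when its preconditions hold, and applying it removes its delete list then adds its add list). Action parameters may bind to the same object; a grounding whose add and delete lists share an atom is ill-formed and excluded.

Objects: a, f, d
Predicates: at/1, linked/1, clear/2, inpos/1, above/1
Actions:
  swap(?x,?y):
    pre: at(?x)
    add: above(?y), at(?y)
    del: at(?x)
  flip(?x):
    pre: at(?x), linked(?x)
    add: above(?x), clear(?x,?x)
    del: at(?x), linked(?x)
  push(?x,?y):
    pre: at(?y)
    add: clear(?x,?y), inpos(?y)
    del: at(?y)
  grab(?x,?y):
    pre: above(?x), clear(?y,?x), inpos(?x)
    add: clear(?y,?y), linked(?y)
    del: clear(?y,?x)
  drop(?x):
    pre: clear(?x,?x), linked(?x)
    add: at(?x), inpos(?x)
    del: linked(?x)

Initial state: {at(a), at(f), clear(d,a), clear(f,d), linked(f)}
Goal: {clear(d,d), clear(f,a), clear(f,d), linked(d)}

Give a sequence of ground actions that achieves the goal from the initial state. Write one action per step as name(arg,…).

swap(f,a); push(f,a); grab(a,d)

1. swap(f,a)  →  {above(a), at(a), clear(d,a), clear(f,d), linked(f)}
2. push(f,a)  →  {above(a), clear(d,a), clear(f,a), clear(f,d), inpos(a), linked(f)}
3. grab(a,d)  →  {above(a), clear(d,d), clear(f,a), clear(f,d), inpos(a), linked(d), linked(f)}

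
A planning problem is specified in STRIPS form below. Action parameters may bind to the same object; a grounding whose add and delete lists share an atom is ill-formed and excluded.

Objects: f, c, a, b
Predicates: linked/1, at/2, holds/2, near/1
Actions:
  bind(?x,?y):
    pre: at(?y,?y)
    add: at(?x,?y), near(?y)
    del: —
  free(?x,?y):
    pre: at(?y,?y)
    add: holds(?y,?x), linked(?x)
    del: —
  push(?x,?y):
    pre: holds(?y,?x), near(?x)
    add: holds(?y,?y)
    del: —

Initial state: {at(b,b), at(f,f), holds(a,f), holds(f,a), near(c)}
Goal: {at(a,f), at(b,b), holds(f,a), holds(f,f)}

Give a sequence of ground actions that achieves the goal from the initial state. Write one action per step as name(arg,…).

bind(a,f); free(f,f)

1. bind(a,f)  →  {at(a,f), at(b,b), at(f,f), holds(a,f), holds(f,a), near(c), near(f)}
2. free(f,f)  →  {at(a,f), at(b,b), at(f,f), holds(a,f), holds(f,a), holds(f,f), linked(f), near(c), near(f)}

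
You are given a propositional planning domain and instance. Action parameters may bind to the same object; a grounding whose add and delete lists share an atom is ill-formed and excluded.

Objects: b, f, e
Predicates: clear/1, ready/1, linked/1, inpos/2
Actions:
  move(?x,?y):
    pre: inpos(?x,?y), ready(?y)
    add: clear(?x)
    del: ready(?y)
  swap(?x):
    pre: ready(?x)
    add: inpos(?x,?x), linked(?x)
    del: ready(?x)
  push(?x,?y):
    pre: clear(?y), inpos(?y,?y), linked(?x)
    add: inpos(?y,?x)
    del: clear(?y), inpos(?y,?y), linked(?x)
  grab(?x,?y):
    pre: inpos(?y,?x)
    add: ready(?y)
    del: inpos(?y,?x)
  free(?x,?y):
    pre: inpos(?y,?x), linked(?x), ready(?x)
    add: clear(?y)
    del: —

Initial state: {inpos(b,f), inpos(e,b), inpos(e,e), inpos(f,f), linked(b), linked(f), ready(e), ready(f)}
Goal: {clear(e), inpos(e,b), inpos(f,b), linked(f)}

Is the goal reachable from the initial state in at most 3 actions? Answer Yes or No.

Yes

1. move(f,f)  →  {clear(f), inpos(b,f), inpos(e,b), inpos(e,e), inpos(f,f), linked(b), linked(f), ready(e)}
2. move(e,e)  →  {clear(e), clear(f), inpos(b,f), inpos(e,b), inpos(e,e), inpos(f,f), linked(b), linked(f)}
3. push(b,f)  →  {clear(e), inpos(b,f), inpos(e,b), inpos(e,e), inpos(f,b), linked(f)}
optimal plan length = 3; 3 ≤ 3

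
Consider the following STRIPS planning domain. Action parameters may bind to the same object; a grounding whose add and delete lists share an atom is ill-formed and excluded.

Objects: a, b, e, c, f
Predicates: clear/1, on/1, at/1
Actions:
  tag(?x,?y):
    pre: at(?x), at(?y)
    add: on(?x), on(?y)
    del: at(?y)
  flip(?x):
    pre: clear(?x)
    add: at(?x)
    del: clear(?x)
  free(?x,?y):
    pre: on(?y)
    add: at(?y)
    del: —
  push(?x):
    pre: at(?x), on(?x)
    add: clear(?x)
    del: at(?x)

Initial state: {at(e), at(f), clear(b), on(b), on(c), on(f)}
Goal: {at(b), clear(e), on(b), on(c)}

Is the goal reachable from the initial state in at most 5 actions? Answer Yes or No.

1. tag(e,f)  →  {at(e), clear(b), on(b), on(c), on(e), on(f)}
2. flip(b)  →  {at(b), at(e), on(b), on(c), on(e), on(f)}
3. push(e)  →  {at(b), clear(e), on(b), on(c), on(e), on(f)}
optimal plan length = 3; 3 ≤ 5

Yes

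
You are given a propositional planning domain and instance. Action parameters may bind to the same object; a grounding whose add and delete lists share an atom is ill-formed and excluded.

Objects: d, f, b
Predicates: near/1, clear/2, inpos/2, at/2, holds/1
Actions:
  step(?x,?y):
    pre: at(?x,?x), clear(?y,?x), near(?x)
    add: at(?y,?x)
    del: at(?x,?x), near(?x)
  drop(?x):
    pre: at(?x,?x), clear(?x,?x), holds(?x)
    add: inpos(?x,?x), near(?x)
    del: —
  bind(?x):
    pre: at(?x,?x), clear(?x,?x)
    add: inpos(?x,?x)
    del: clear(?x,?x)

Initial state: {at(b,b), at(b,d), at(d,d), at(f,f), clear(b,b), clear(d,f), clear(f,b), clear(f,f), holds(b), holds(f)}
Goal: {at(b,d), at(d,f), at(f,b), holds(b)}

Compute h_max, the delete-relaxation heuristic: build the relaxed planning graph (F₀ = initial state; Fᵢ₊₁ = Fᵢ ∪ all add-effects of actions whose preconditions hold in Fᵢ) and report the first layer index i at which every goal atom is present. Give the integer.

F0 = init (10 atoms)
F1 = F0 ∪ {inpos(b,b), inpos(f,f), near(b), near(f)}  (14 atoms)
F2 = F1 ∪ {at(d,f), at(f,b)}  (16 atoms)
goal ⊆ F2  ⇒  h_max = 2

2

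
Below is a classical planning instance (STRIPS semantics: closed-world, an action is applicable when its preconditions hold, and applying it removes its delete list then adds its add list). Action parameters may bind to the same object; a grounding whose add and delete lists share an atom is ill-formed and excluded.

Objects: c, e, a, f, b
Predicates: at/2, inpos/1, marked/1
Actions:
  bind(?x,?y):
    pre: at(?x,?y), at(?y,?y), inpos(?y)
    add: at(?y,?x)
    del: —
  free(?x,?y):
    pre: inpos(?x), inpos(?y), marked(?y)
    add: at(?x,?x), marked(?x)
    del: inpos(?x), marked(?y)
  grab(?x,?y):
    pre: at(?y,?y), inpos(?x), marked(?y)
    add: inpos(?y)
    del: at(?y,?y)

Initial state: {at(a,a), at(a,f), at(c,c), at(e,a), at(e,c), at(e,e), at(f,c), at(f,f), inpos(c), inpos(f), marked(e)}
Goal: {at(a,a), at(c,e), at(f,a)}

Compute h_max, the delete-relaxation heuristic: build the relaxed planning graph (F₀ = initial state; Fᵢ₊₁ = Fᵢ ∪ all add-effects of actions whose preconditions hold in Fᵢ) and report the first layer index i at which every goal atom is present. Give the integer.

1

F0 = init (11 atoms)
F1 = F0 ∪ {at(c,e), at(c,f), at(f,a), inpos(e)}  (15 atoms)
goal ⊆ F1  ⇒  h_max = 1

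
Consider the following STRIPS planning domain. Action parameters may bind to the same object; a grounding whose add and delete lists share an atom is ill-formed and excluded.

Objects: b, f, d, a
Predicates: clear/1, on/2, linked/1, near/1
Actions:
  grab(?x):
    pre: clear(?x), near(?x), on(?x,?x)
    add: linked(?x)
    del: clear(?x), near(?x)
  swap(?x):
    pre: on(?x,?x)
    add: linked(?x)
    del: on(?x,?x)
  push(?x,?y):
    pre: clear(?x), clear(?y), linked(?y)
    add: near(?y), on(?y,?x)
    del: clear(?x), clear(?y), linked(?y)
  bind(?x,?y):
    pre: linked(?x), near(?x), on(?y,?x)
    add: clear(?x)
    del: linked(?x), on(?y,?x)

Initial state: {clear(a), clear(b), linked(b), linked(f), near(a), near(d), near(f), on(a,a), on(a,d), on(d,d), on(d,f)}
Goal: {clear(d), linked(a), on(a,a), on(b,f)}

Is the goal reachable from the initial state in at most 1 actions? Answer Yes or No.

1. grab(a)  →  {clear(b), linked(a), linked(b), linked(f), near(d), near(f), on(a,a), on(a,d), on(d,d), on(d,f)}
2. swap(d)  →  {clear(b), linked(a), linked(b), linked(d), linked(f), near(d), near(f), on(a,a), on(a,d), on(d,f)}
3. bind(f,d)  →  {clear(b), clear(f), linked(a), linked(b), linked(d), near(d), near(f), on(a,a), on(a,d)}
4. push(f,b)  →  {linked(a), linked(d), near(b), near(d), near(f), on(a,a), on(a,d), on(b,f)}
5. bind(d,a)  →  {clear(d), linked(a), near(b), near(d), near(f), on(a,a), on(b,f)}
optimal plan length = 5; 5 > 1

No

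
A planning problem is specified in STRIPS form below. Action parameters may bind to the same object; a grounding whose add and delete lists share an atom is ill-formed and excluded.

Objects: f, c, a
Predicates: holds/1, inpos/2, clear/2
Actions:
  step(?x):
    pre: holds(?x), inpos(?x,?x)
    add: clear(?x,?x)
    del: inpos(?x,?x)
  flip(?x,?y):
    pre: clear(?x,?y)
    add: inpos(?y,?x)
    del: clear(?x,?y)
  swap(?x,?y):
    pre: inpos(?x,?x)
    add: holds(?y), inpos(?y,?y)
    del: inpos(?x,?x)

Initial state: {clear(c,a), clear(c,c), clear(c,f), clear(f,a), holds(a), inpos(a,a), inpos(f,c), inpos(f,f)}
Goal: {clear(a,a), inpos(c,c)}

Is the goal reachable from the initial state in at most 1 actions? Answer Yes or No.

No

1. step(a)  →  {clear(a,a), clear(c,a), clear(c,c), clear(c,f), clear(f,a), holds(a), inpos(f,c), inpos(f,f)}
2. flip(c,c)  →  {clear(a,a), clear(c,a), clear(c,f), clear(f,a), holds(a), inpos(c,c), inpos(f,c), inpos(f,f)}
optimal plan length = 2; 2 > 1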